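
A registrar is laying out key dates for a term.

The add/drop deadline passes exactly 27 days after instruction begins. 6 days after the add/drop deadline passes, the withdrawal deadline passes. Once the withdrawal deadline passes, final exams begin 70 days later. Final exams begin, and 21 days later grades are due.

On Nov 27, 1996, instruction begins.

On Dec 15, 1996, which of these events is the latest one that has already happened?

Instruction begins: Nov 27, 1996.
The add/drop deadline passes: Nov 27, 1996 + 27 days = Dec 24, 1996.
The withdrawal deadline passes: Dec 24, 1996 + 6 days = Dec 30, 1996.
Final exams begin: Dec 30, 1996 + 70 days = Mar 10, 1997.
Grades are due: Mar 10, 1997 + 21 days = Mar 31, 1997.
Dec 15, 1996 falls between when instruction begins (Nov 27, 1996) and when the add/drop deadline passes (Dec 24, 1996).

Instruction begins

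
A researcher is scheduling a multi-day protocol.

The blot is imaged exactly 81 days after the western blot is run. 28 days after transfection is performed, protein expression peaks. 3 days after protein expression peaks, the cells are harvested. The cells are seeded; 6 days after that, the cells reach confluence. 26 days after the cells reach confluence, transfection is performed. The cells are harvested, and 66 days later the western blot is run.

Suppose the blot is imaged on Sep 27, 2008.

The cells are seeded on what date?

The blot is imaged: Sep 27, 2008.
The western blot is run: Sep 27, 2008 − 81 days = Jul 8, 2008.
The cells are harvested: Jul 8, 2008 − 66 days = May 3, 2008.
Protein expression peaks: May 3, 2008 − 3 days = Apr 30, 2008.
Transfection is performed: Apr 30, 2008 − 28 days = Apr 2, 2008.
The cells reach confluence: Apr 2, 2008 − 26 days = Mar 7, 2008.
The cells are seeded: Mar 7, 2008 − 6 days = Mar 1, 2008.

Mar 1, 2008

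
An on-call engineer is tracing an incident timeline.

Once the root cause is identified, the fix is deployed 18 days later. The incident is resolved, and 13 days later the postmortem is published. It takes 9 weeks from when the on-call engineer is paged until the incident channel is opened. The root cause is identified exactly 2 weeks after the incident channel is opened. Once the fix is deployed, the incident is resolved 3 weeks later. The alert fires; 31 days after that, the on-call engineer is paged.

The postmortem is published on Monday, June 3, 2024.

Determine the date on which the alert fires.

Tuesday, December 26, 2023

The postmortem is published: Jun 3, 2024.
The incident is resolved: Jun 3, 2024 − 13 days = May 21, 2024.
The fix is deployed: May 21, 2024 − 3 weeks = Apr 30, 2024.
The root cause is identified: Apr 30, 2024 − 18 days = Apr 12, 2024.
The incident channel is opened: Apr 12, 2024 − 2 weeks = Mar 29, 2024.
The on-call engineer is paged: Mar 29, 2024 − 9 weeks = Jan 26, 2024.
The alert fires: Jan 26, 2024 − 31 days = Dec 26, 2023.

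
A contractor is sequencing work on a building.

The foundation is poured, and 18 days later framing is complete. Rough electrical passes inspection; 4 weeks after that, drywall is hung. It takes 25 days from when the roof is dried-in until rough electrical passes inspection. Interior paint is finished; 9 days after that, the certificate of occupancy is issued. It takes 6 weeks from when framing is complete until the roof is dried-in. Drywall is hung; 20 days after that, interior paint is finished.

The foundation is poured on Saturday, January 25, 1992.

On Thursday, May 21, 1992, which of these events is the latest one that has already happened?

The foundation is poured: Jan 25, 1992.
Framing is complete: Jan 25, 1992 + 18 days = Feb 12, 1992.
The roof is dried-in: Feb 12, 1992 + 6 weeks = Mar 25, 1992.
Rough electrical passes inspection: Mar 25, 1992 + 25 days = Apr 19, 1992.
Drywall is hung: Apr 19, 1992 + 4 weeks = May 17, 1992.
Interior paint is finished: May 17, 1992 + 20 days = Jun 6, 1992.
The certificate of occupancy is issued: Jun 6, 1992 + 9 days = Jun 15, 1992.
May 21, 1992 falls between when drywall is hung (May 17, 1992) and when interior paint is finished (Jun 6, 1992).

Drywall is hung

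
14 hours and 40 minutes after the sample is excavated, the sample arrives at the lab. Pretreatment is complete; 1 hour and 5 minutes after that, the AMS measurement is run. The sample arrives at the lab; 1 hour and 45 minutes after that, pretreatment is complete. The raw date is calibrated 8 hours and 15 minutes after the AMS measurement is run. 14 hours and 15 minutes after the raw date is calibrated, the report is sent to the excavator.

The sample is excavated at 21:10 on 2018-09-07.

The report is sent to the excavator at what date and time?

13:10 on 2018-09-09

The sample is excavated: 21:10 Sep 7, 2018.
The sample arrives at the lab: 21:10 Sep 7, 2018 + 14h40m = 11:50 Sep 8, 2018.
Pretreatment is complete: 11:50 Sep 8, 2018 + 1h45m = 13:35 Sep 8, 2018.
The AMS measurement is run: 13:35 Sep 8, 2018 + 1h05m = 14:40 Sep 8, 2018.
The raw date is calibrated: 14:40 Sep 8, 2018 + 8h15m = 22:55 Sep 8, 2018.
The report is sent to the excavator: 22:55 Sep 8, 2018 + 14h15m = 13:10 Sep 9, 2018.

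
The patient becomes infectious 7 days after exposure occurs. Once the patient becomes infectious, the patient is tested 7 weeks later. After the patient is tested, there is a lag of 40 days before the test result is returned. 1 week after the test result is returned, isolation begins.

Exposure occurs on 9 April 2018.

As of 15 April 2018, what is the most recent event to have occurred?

Exposure occurs: Apr 9, 2018.
The patient becomes infectious: Apr 9, 2018 + 7 days = Apr 16, 2018.
The patient is tested: Apr 16, 2018 + 7 weeks = Jun 4, 2018.
The test result is returned: Jun 4, 2018 + 40 days = Jul 14, 2018.
Isolation begins: Jul 14, 2018 + 1 week = Jul 21, 2018.
Apr 15, 2018 falls between when exposure occurs (Apr 9, 2018) and when the patient becomes infectious (Apr 16, 2018).

Exposure occurs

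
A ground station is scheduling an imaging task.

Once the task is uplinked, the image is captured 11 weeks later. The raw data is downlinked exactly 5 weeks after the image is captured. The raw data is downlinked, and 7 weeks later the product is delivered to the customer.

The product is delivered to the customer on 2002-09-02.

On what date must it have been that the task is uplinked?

The product is delivered to the customer: Sep 2, 2002.
The raw data is downlinked: Sep 2, 2002 − 7 weeks = Jul 15, 2002.
The image is captured: Jul 15, 2002 − 5 weeks = Jun 10, 2002.
The task is uplinked: Jun 10, 2002 − 11 weeks = Mar 25, 2002.

2002-03-25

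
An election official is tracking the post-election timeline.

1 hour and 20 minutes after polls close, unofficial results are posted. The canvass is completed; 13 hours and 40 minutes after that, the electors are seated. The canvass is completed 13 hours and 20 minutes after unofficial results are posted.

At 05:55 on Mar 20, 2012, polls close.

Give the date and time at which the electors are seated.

Polls close: 05:55 Mar 20, 2012.
Unofficial results are posted: 05:55 Mar 20, 2012 + 1h20m = 07:15 Mar 20, 2012.
The canvass is completed: 07:15 Mar 20, 2012 + 13h20m = 20:35 Mar 20, 2012.
The electors are seated: 20:35 Mar 20, 2012 + 13h40m = 10:15 Mar 21, 2012.

10:15 on Mar 21, 2012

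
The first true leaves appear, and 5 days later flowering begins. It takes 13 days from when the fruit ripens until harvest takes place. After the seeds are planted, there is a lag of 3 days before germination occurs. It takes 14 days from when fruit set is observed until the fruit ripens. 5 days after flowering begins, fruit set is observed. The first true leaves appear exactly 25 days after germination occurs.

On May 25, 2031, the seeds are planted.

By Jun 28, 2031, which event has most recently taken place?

The seeds are planted: May 25, 2031.
Germination occurs: May 25, 2031 + 3 days = May 28, 2031.
The first true leaves appear: May 28, 2031 + 25 days = Jun 22, 2031.
Flowering begins: Jun 22, 2031 + 5 days = Jun 27, 2031.
Fruit set is observed: Jun 27, 2031 + 5 days = Jul 2, 2031.
The fruit ripens: Jul 2, 2031 + 14 days = Jul 16, 2031.
Harvest takes place: Jul 16, 2031 + 13 days = Jul 29, 2031.
Jun 28, 2031 falls between when flowering begins (Jun 27, 2031) and when fruit set is observed (Jul 2, 2031).

Flowering begins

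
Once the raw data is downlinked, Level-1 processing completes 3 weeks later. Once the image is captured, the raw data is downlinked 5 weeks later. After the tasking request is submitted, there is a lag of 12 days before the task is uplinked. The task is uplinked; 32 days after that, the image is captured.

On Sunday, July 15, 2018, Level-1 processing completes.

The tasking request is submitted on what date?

Level-1 processing completes: Jul 15, 2018.
The raw data is downlinked: Jul 15, 2018 − 3 weeks = Jun 24, 2018.
The image is captured: Jun 24, 2018 − 5 weeks = May 20, 2018.
The task is uplinked: May 20, 2018 − 32 days = Apr 18, 2018.
The tasking request is submitted: Apr 18, 2018 − 12 days = Apr 6, 2018.

Friday, April 6, 2018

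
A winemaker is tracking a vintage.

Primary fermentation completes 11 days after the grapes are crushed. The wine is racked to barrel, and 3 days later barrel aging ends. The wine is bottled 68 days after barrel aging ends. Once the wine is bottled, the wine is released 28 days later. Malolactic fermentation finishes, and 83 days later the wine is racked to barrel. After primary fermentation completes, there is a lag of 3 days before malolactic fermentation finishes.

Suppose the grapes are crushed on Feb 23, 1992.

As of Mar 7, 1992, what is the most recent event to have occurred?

Primary fermentation completes

The grapes are crushed: Feb 23, 1992.
Primary fermentation completes: Feb 23, 1992 + 11 days = Mar 5, 1992.
Malolactic fermentation finishes: Mar 5, 1992 + 3 days = Mar 8, 1992.
The wine is racked to barrel: Mar 8, 1992 + 83 days = May 30, 1992.
Barrel aging ends: May 30, 1992 + 3 days = Jun 2, 1992.
The wine is bottled: Jun 2, 1992 + 68 days = Aug 9, 1992.
The wine is released: Aug 9, 1992 + 28 days = Sep 6, 1992.
Mar 7, 1992 falls between when primary fermentation completes (Mar 5, 1992) and when malolactic fermentation finishes (Mar 8, 1992).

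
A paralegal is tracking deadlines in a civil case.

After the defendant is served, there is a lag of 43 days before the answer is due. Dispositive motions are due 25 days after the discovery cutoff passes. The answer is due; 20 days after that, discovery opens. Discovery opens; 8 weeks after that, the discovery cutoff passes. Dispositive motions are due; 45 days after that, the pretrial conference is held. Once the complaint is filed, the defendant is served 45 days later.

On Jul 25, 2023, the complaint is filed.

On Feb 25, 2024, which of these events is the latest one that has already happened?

The complaint is filed: Jul 25, 2023.
The defendant is served: Jul 25, 2023 + 45 days = Sep 8, 2023.
The answer is due: Sep 8, 2023 + 43 days = Oct 21, 2023.
Discovery opens: Oct 21, 2023 + 20 days = Nov 10, 2023.
The discovery cutoff passes: Nov 10, 2023 + 8 weeks = Jan 5, 2024.
Dispositive motions are due: Jan 5, 2024 + 25 days = Jan 30, 2024.
The pretrial conference is held: Jan 30, 2024 + 45 days = Mar 15, 2024.
Feb 25, 2024 falls between when dispositive motions are due (Jan 30, 2024) and when the pretrial conference is held (Mar 15, 2024).

Dispositive motions are due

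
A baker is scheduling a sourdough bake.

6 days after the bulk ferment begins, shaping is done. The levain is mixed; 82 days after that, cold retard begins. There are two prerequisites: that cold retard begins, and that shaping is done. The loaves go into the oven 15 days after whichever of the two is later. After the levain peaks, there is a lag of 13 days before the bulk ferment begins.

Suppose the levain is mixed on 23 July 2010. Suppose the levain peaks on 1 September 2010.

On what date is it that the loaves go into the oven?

The levain is mixed: Jul 23, 2010.
Cold retard begins: Jul 23, 2010 + 82 days = Oct 13, 2010.
The levain peaks: Sep 1, 2010.
The bulk ferment begins: Sep 1, 2010 + 13 days = Sep 14, 2010.
Shaping is done: Sep 14, 2010 + 6 days = Sep 20, 2010.
Both prerequisites met — cold retard begins (Oct 13, 2010), shaping is done (Sep 20, 2010); the later is Oct 13, 2010.
The loaves go into the oven: Oct 13, 2010 + 15 days = Oct 28, 2010.

28 October 2010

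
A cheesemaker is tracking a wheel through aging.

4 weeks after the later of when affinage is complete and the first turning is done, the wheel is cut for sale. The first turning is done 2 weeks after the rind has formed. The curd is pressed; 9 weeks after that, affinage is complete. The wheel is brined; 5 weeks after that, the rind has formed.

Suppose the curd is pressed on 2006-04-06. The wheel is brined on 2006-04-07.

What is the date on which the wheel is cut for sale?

2006-07-06

The curd is pressed: Apr 6, 2006.
Affinage is complete: Apr 6, 2006 + 9 weeks = Jun 8, 2006.
The wheel is brined: Apr 7, 2006.
The rind has formed: Apr 7, 2006 + 5 weeks = May 12, 2006.
The first turning is done: May 12, 2006 + 2 weeks = May 26, 2006.
Both prerequisites met — affinage is complete (Jun 8, 2006), the first turning is done (May 26, 2006); the later is Jun 8, 2006.
The wheel is cut for sale: Jun 8, 2006 + 4 weeks = Jul 6, 2006.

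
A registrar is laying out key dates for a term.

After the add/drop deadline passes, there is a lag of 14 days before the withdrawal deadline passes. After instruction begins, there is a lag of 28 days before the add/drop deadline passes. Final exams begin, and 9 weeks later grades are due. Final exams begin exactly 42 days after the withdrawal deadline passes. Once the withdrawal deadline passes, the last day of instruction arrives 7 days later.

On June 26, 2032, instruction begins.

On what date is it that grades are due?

November 20, 2032

Instruction begins: Jun 26, 2032.
The add/drop deadline passes: Jun 26, 2032 + 28 days = Jul 24, 2032.
The withdrawal deadline passes: Jul 24, 2032 + 14 days = Aug 7, 2032.
Final exams begin: Aug 7, 2032 + 42 days = Sep 18, 2032.
Grades are due: Sep 18, 2032 + 9 weeks = Nov 20, 2032.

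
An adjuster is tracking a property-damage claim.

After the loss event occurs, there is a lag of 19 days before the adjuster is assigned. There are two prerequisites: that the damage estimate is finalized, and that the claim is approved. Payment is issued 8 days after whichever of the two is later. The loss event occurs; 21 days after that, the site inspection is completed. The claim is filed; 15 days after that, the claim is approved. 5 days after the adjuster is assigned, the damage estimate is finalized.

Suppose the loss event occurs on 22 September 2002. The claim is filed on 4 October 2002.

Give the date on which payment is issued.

27 October 2002

The loss event occurs: Sep 22, 2002.
The adjuster is assigned: Sep 22, 2002 + 19 days = Oct 11, 2002.
The damage estimate is finalized: Oct 11, 2002 + 5 days = Oct 16, 2002.
The claim is filed: Oct 4, 2002.
The claim is approved: Oct 4, 2002 + 15 days = Oct 19, 2002.
Both prerequisites met — the damage estimate is finalized (Oct 16, 2002), the claim is approved (Oct 19, 2002); the later is Oct 19, 2002.
Payment is issued: Oct 19, 2002 + 8 days = Oct 27, 2002.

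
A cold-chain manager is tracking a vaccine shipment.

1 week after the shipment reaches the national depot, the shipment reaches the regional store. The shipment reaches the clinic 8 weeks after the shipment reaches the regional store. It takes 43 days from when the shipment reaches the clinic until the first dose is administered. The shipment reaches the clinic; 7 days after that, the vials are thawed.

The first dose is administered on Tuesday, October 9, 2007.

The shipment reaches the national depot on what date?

The first dose is administered: Oct 9, 2007.
The shipment reaches the clinic: Oct 9, 2007 − 43 days = Aug 27, 2007.
The shipment reaches the regional store: Aug 27, 2007 − 8 weeks = Jul 2, 2007.
The shipment reaches the national depot: Jul 2, 2007 − 1 week = Jun 25, 2007.

Monday, June 25, 2007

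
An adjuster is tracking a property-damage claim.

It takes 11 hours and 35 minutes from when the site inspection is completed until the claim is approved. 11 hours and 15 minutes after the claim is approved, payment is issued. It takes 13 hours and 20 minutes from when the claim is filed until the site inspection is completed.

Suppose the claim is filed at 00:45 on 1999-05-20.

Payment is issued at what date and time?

The claim is filed: 00:45 May 20, 1999.
The site inspection is completed: 00:45 May 20, 1999 + 13h20m = 14:05 May 20, 1999.
The claim is approved: 14:05 May 20, 1999 + 11h35m = 01:40 May 21, 1999.
Payment is issued: 01:40 May 21, 1999 + 11h15m = 12:55 May 21, 1999.

12:55 on 1999-05-21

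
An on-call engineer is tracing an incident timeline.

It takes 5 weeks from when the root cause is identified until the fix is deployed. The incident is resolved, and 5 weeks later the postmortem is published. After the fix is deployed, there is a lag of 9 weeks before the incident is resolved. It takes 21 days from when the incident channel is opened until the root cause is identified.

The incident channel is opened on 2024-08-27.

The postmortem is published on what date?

2025-01-28

The incident channel is opened: Aug 27, 2024.
The root cause is identified: Aug 27, 2024 + 21 days = Sep 17, 2024.
The fix is deployed: Sep 17, 2024 + 5 weeks = Oct 22, 2024.
The incident is resolved: Oct 22, 2024 + 9 weeks = Dec 24, 2024.
The postmortem is published: Dec 24, 2024 + 5 weeks = Jan 28, 2025.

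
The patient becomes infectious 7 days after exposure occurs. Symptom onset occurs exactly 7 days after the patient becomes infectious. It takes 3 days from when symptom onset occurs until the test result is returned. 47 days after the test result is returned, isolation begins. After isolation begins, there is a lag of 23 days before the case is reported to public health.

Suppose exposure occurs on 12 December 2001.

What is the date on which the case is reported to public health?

Exposure occurs: Dec 12, 2001.
The patient becomes infectious: Dec 12, 2001 + 7 days = Dec 19, 2001.
Symptom onset occurs: Dec 19, 2001 + 7 days = Dec 26, 2001.
The test result is returned: Dec 26, 2001 + 3 days = Dec 29, 2001.
Isolation begins: Dec 29, 2001 + 47 days = Feb 14, 2002.
The case is reported to public health: Feb 14, 2002 + 23 days = Mar 9, 2002.

9 March 2002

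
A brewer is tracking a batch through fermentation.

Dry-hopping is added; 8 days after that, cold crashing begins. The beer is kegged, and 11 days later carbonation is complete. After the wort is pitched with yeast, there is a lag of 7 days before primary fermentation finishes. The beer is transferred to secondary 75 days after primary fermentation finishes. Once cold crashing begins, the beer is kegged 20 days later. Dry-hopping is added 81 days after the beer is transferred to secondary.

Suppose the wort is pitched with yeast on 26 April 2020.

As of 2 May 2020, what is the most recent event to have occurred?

The wort is pitched with yeast: Apr 26, 2020.
Primary fermentation finishes: Apr 26, 2020 + 7 days = May 3, 2020.
The beer is transferred to secondary: May 3, 2020 + 75 days = Jul 17, 2020.
Dry-hopping is added: Jul 17, 2020 + 81 days = Oct 6, 2020.
Cold crashing begins: Oct 6, 2020 + 8 days = Oct 14, 2020.
The beer is kegged: Oct 14, 2020 + 20 days = Nov 3, 2020.
Carbonation is complete: Nov 3, 2020 + 11 days = Nov 14, 2020.
May 2, 2020 falls between when the wort is pitched with yeast (Apr 26, 2020) and when primary fermentation finishes (May 3, 2020).

The wort is pitched with yeast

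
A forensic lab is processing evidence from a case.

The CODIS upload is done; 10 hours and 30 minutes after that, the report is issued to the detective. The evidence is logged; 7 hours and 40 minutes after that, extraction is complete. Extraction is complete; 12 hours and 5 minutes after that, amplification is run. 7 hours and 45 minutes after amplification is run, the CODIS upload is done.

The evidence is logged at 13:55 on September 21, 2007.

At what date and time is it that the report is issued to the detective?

The evidence is logged: 13:55 Sep 21, 2007.
Extraction is complete: 13:55 Sep 21, 2007 + 7h40m = 21:35 Sep 21, 2007.
Amplification is run: 21:35 Sep 21, 2007 + 12h05m = 09:40 Sep 22, 2007.
The CODIS upload is done: 09:40 Sep 22, 2007 + 7h45m = 17:25 Sep 22, 2007.
The report is issued to the detective: 17:25 Sep 22, 2007 + 10h30m = 03:55 Sep 23, 2007.

03:55 on September 23, 2007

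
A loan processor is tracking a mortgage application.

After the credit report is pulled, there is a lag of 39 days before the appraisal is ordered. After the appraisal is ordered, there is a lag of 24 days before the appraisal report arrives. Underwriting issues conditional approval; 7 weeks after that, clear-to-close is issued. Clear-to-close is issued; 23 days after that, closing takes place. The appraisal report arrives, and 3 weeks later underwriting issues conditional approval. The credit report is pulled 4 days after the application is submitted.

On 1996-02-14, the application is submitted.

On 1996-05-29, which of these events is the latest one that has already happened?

The application is submitted: Feb 14, 1996.
The credit report is pulled: Feb 14, 1996 + 4 days = Feb 18, 1996.
The appraisal is ordered: Feb 18, 1996 + 39 days = Mar 28, 1996.
The appraisal report arrives: Mar 28, 1996 + 24 days = Apr 21, 1996.
Underwriting issues conditional approval: Apr 21, 1996 + 3 weeks = May 12, 1996.
Clear-to-close is issued: May 12, 1996 + 7 weeks = Jun 30, 1996.
Closing takes place: Jun 30, 1996 + 23 days = Jul 23, 1996.
May 29, 1996 falls between when underwriting issues conditional approval (May 12, 1996) and when clear-to-close is issued (Jun 30, 1996).

Underwriting issues conditional approval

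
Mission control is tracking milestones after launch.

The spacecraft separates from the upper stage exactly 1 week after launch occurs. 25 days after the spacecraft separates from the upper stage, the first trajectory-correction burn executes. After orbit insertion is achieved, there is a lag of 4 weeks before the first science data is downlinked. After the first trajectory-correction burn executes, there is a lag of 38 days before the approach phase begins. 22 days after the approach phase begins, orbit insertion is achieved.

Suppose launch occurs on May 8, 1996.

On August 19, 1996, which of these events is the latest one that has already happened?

Launch occurs: May 8, 1996.
The spacecraft separates from the upper stage: May 8, 1996 + 1 week = May 15, 1996.
The first trajectory-correction burn executes: May 15, 1996 + 25 days = Jun 9, 1996.
The approach phase begins: Jun 9, 1996 + 38 days = Jul 17, 1996.
Orbit insertion is achieved: Jul 17, 1996 + 22 days = Aug 8, 1996.
The first science data is downlinked: Aug 8, 1996 + 4 weeks = Sep 5, 1996.
Aug 19, 1996 falls between when orbit insertion is achieved (Aug 8, 1996) and when the first science data is downlinked (Sep 5, 1996).

Orbit insertion is achieved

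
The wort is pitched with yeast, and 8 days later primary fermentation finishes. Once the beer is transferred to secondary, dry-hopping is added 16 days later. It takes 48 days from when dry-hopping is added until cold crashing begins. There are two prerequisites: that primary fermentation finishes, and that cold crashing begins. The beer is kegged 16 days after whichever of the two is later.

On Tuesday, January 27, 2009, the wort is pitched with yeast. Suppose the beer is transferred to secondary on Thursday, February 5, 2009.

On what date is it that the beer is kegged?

Sunday, April 26, 2009

The wort is pitched with yeast: Jan 27, 2009.
Primary fermentation finishes: Jan 27, 2009 + 8 days = Feb 4, 2009.
The beer is transferred to secondary: Feb 5, 2009.
Dry-hopping is added: Feb 5, 2009 + 16 days = Feb 21, 2009.
Cold crashing begins: Feb 21, 2009 + 48 days = Apr 10, 2009.
Both prerequisites met — primary fermentation finishes (Feb 4, 2009), cold crashing begins (Apr 10, 2009); the later is Apr 10, 2009.
The beer is kegged: Apr 10, 2009 + 16 days = Apr 26, 2009.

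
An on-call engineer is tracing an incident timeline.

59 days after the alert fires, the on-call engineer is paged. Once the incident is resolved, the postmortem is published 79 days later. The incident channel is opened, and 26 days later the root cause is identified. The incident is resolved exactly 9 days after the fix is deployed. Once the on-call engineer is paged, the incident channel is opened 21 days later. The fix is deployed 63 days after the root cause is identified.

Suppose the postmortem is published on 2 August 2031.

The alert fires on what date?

18 November 2030

The postmortem is published: Aug 2, 2031.
The incident is resolved: Aug 2, 2031 − 79 days = May 15, 2031.
The fix is deployed: May 15, 2031 − 9 days = May 6, 2031.
The root cause is identified: May 6, 2031 − 63 days = Mar 4, 2031.
The incident channel is opened: Mar 4, 2031 − 26 days = Feb 6, 2031.
The on-call engineer is paged: Feb 6, 2031 − 21 days = Jan 16, 2031.
The alert fires: Jan 16, 2031 − 59 days = Nov 18, 2030.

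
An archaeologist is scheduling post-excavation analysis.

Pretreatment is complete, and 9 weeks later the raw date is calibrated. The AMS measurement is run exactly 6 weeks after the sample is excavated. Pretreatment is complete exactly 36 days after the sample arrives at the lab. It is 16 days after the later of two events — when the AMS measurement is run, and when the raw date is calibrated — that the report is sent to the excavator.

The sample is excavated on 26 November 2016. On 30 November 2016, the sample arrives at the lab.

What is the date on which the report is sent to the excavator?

25 March 2017

The sample is excavated: Nov 26, 2016.
The AMS measurement is run: Nov 26, 2016 + 6 weeks = Jan 7, 2017.
The sample arrives at the lab: Nov 30, 2016.
Pretreatment is complete: Nov 30, 2016 + 36 days = Jan 5, 2017.
The raw date is calibrated: Jan 5, 2017 + 9 weeks = Mar 9, 2017.
Both prerequisites met — the AMS measurement is run (Jan 7, 2017), the raw date is calibrated (Mar 9, 2017); the later is Mar 9, 2017.
The report is sent to the excavator: Mar 9, 2017 + 16 days = Mar 25, 2017.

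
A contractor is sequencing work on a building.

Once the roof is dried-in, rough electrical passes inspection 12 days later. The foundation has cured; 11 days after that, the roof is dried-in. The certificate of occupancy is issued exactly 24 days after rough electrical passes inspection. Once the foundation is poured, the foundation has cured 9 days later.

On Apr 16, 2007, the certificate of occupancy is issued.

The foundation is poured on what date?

Feb 19, 2007

The certificate of occupancy is issued: Apr 16, 2007.
Rough electrical passes inspection: Apr 16, 2007 − 24 days = Mar 23, 2007.
The roof is dried-in: Mar 23, 2007 − 12 days = Mar 11, 2007.
The foundation has cured: Mar 11, 2007 − 11 days = Feb 28, 2007.
The foundation is poured: Feb 28, 2007 − 9 days = Feb 19, 2007.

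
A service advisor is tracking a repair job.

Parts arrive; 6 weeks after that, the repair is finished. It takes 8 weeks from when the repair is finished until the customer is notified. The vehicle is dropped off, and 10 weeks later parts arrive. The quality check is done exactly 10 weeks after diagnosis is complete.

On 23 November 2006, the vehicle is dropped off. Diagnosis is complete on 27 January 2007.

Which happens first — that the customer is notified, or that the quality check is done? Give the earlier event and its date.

The quality check is done — 7 April 2007

The vehicle is dropped off: Nov 23, 2006.
Parts arrive: Nov 23, 2006 + 10 weeks = Feb 1, 2007.
The repair is finished: Feb 1, 2007 + 6 weeks = Mar 15, 2007.
The customer is notified: Mar 15, 2007 + 8 weeks = May 10, 2007.
Diagnosis is complete: Jan 27, 2007.
The quality check is done: Jan 27, 2007 + 10 weeks = Apr 7, 2007.
Comparing: the customer is notified on May 10, 2007 vs the quality check is done on Apr 7, 2007. Earlier: the quality check is done.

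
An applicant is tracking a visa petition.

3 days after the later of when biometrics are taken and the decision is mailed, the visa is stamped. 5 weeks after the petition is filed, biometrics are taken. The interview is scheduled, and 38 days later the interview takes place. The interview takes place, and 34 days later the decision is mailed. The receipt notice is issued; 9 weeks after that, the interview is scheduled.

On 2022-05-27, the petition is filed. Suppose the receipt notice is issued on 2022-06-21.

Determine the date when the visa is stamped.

2022-11-06

The petition is filed: May 27, 2022.
Biometrics are taken: May 27, 2022 + 5 weeks = Jul 1, 2022.
The receipt notice is issued: Jun 21, 2022.
The interview is scheduled: Jun 21, 2022 + 9 weeks = Aug 23, 2022.
The interview takes place: Aug 23, 2022 + 38 days = Sep 30, 2022.
The decision is mailed: Sep 30, 2022 + 34 days = Nov 3, 2022.
Both prerequisites met — biometrics are taken (Jul 1, 2022), the decision is mailed (Nov 3, 2022); the later is Nov 3, 2022.
The visa is stamped: Nov 3, 2022 + 3 days = Nov 6, 2022.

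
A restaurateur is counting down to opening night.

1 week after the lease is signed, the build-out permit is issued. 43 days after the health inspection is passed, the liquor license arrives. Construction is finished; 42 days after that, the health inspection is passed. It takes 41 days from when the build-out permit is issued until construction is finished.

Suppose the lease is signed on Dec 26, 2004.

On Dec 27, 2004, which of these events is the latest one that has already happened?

The lease is signed

The lease is signed: Dec 26, 2004.
The build-out permit is issued: Dec 26, 2004 + 1 week = Jan 2, 2005.
Construction is finished: Jan 2, 2005 + 41 days = Feb 12, 2005.
The health inspection is passed: Feb 12, 2005 + 42 days = Mar 26, 2005.
The liquor license arrives: Mar 26, 2005 + 43 days = May 8, 2005.
Dec 27, 2004 falls between when the lease is signed (Dec 26, 2004) and when the build-out permit is issued (Jan 2, 2005).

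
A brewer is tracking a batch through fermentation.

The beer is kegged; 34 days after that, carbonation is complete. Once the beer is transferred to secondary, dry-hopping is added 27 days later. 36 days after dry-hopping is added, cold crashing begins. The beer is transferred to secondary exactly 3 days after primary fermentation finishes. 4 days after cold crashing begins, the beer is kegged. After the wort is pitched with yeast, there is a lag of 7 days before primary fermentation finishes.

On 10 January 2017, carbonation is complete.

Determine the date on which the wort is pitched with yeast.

21 September 2016

Carbonation is complete: Jan 10, 2017.
The beer is kegged: Jan 10, 2017 − 34 days = Dec 7, 2016.
Cold crashing begins: Dec 7, 2016 − 4 days = Dec 3, 2016.
Dry-hopping is added: Dec 3, 2016 − 36 days = Oct 28, 2016.
The beer is transferred to secondary: Oct 28, 2016 − 27 days = Oct 1, 2016.
Primary fermentation finishes: Oct 1, 2016 − 3 days = Sep 28, 2016.
The wort is pitched with yeast: Sep 28, 2016 − 7 days = Sep 21, 2016.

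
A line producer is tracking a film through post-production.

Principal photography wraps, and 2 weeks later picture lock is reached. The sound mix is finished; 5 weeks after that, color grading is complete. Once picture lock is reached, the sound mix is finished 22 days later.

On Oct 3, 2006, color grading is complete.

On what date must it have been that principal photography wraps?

Jul 24, 2006

Color grading is complete: Oct 3, 2006.
The sound mix is finished: Oct 3, 2006 − 5 weeks = Aug 29, 2006.
Picture lock is reached: Aug 29, 2006 − 22 days = Aug 7, 2006.
Principal photography wraps: Aug 7, 2006 − 2 weeks = Jul 24, 2006.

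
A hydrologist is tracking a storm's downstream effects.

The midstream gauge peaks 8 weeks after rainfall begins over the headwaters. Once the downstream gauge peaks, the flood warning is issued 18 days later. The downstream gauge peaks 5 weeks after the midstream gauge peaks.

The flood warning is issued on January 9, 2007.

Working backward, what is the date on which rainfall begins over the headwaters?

September 22, 2006

The flood warning is issued: Jan 9, 2007.
The downstream gauge peaks: Jan 9, 2007 − 18 days = Dec 22, 2006.
The midstream gauge peaks: Dec 22, 2006 − 5 weeks = Nov 17, 2006.
Rainfall begins over the headwaters: Nov 17, 2006 − 8 weeks = Sep 22, 2006.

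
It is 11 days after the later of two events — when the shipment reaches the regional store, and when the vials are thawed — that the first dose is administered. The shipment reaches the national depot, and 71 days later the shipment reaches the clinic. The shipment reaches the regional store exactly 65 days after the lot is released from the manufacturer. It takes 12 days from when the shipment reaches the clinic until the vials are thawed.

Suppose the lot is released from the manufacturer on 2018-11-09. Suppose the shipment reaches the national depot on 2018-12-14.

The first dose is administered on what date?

2019-03-18

The lot is released from the manufacturer: Nov 9, 2018.
The shipment reaches the regional store: Nov 9, 2018 + 65 days = Jan 13, 2019.
The shipment reaches the national depot: Dec 14, 2018.
The shipment reaches the clinic: Dec 14, 2018 + 71 days = Feb 23, 2019.
The vials are thawed: Feb 23, 2019 + 12 days = Mar 7, 2019.
Both prerequisites met — the shipment reaches the regional store (Jan 13, 2019), the vials are thawed (Mar 7, 2019); the later is Mar 7, 2019.
The first dose is administered: Mar 7, 2019 + 11 days = Mar 18, 2019.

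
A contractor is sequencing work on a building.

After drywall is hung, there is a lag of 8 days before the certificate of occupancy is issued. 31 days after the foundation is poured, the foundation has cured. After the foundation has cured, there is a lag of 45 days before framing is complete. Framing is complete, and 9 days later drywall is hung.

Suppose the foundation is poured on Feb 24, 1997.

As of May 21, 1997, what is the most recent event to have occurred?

Drywall is hung

The foundation is poured: Feb 24, 1997.
The foundation has cured: Feb 24, 1997 + 31 days = Mar 27, 1997.
Framing is complete: Mar 27, 1997 + 45 days = May 11, 1997.
Drywall is hung: May 11, 1997 + 9 days = May 20, 1997.
The certificate of occupancy is issued: May 20, 1997 + 8 days = May 28, 1997.
May 21, 1997 falls between when drywall is hung (May 20, 1997) and when the certificate of occupancy is issued (May 28, 1997).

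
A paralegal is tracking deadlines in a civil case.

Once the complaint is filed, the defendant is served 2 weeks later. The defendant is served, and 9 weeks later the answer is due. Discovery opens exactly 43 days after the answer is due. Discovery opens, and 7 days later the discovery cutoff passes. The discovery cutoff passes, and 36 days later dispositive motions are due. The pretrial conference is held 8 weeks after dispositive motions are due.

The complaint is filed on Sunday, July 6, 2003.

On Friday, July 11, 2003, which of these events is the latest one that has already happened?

The complaint is filed

The complaint is filed: Jul 6, 2003.
The defendant is served: Jul 6, 2003 + 2 weeks = Jul 20, 2003.
The answer is due: Jul 20, 2003 + 9 weeks = Sep 21, 2003.
Discovery opens: Sep 21, 2003 + 43 days = Nov 3, 2003.
The discovery cutoff passes: Nov 3, 2003 + 7 days = Nov 10, 2003.
Dispositive motions are due: Nov 10, 2003 + 36 days = Dec 16, 2003.
The pretrial conference is held: Dec 16, 2003 + 8 weeks = Feb 10, 2004.
Jul 11, 2003 falls between when the complaint is filed (Jul 6, 2003) and when the defendant is served (Jul 20, 2003).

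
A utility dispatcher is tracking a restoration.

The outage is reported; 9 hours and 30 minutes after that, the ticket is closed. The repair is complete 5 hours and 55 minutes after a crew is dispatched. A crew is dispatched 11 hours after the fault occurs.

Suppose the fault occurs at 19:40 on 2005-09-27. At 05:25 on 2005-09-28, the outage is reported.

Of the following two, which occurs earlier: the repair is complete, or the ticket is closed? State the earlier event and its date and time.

The fault occurs: 19:40 Sep 27, 2005.
A crew is dispatched: 19:40 Sep 27, 2005 + 11h = 06:40 Sep 28, 2005.
The repair is complete: 06:40 Sep 28, 2005 + 5h55m = 12:35 Sep 28, 2005.
The outage is reported: 05:25 Sep 28, 2005.
The ticket is closed: 05:25 Sep 28, 2005 + 9h30m = 14:55 Sep 28, 2005.
Comparing: the repair is complete at 12:35 Sep 28, 2005 vs the ticket is closed at 14:55 Sep 28, 2005. Earlier: the repair is complete.

The repair is complete — 12:35 on 2005-09-28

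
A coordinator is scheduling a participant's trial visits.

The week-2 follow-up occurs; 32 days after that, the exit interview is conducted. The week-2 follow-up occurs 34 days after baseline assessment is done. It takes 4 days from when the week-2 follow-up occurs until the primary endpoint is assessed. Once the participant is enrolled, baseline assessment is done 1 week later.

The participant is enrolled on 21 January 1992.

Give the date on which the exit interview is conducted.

3 April 1992

The participant is enrolled: Jan 21, 1992.
Baseline assessment is done: Jan 21, 1992 + 1 week = Jan 28, 1992.
The week-2 follow-up occurs: Jan 28, 1992 + 34 days = Mar 2, 1992.
The exit interview is conducted: Mar 2, 1992 + 32 days = Apr 3, 1992.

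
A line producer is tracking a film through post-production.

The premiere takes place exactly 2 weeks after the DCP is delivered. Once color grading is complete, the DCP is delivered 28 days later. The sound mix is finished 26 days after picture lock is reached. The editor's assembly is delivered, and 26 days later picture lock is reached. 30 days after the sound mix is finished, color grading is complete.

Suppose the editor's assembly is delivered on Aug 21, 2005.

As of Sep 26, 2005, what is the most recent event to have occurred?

The editor's assembly is delivered: Aug 21, 2005.
Picture lock is reached: Aug 21, 2005 + 26 days = Sep 16, 2005.
The sound mix is finished: Sep 16, 2005 + 26 days = Oct 12, 2005.
Color grading is complete: Oct 12, 2005 + 30 days = Nov 11, 2005.
The DCP is delivered: Nov 11, 2005 + 28 days = Dec 9, 2005.
The premiere takes place: Dec 9, 2005 + 2 weeks = Dec 23, 2005.
Sep 26, 2005 falls between when picture lock is reached (Sep 16, 2005) and when the sound mix is finished (Oct 12, 2005).

Picture lock is reached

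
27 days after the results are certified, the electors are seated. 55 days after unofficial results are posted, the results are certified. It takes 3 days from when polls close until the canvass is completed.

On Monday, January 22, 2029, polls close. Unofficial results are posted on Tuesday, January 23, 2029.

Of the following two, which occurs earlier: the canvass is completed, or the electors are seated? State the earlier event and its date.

The canvass is completed — Thursday, January 25, 2029

Polls close: Jan 22, 2029.
The canvass is completed: Jan 22, 2029 + 3 days = Jan 25, 2029.
Unofficial results are posted: Jan 23, 2029.
The results are certified: Jan 23, 2029 + 55 days = Mar 19, 2029.
The electors are seated: Mar 19, 2029 + 27 days = Apr 15, 2029.
Comparing: the canvass is completed on Jan 25, 2029 vs the electors are seated on Apr 15, 2029. Earlier: the canvass is completed.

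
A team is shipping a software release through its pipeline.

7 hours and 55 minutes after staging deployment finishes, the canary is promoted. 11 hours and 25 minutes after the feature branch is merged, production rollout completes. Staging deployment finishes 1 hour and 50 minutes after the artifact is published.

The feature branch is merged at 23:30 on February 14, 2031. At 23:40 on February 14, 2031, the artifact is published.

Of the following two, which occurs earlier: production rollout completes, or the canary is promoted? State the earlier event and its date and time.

The feature branch is merged: 23:30 Feb 14, 2031.
Production rollout completes: 23:30 Feb 14, 2031 + 11h25m = 10:55 Feb 15, 2031.
The artifact is published: 23:40 Feb 14, 2031.
Staging deployment finishes: 23:40 Feb 14, 2031 + 1h50m = 01:30 Feb 15, 2031.
The canary is promoted: 01:30 Feb 15, 2031 + 7h55m = 09:25 Feb 15, 2031.
Comparing: production rollout completes at 10:55 Feb 15, 2031 vs the canary is promoted at 09:25 Feb 15, 2031. Earlier: the canary is promoted.

The canary is promoted — 09:25 on February 15, 2031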